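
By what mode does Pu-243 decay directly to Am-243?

ΔA = 243 − 243 = 0; ΔZ = 95 − 94 = +1.
A is unchanged and Z rises by 1 — a neutron has become a proton (β⁻ decay).

beta-minus decay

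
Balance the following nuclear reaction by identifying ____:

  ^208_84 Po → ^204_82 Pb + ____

Conserve mass number: 208 = 204 + A, so A = 4.
Conserve atomic number: 84 = 82 + Z, so Z = 2.
A = 4 and Z = 2 is ^4_2 He — an alpha particle.

alpha particle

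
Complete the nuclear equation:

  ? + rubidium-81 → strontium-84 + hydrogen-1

Conserve mass number: A + 81 = 84 + 1, so A = 4.
Conserve atomic number: Z + 37 = 38 + 1, so Z = 2.
A = 4 and Z = 2 is helium-4 — an alpha particle.

alpha particle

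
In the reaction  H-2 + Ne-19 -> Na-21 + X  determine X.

Conserve mass number: 2 + 19 = 21 + A, so A = 0.
Conserve atomic number: 1 + 10 = 11 + Z, so Z = 0.
A = 0 and Z = 0 is γ — a gamma ray.

gamma ray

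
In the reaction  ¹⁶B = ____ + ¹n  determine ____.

B-15

Conserve mass number: 16 = A + 1, so A = 15.
Conserve atomic number: 5 = Z + 0, so Z = 5.
Z = 5 is boron, so the species is ¹⁵B.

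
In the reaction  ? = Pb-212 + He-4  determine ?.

Po-216

Conserve mass number: A = 212 + 4, so A = 216.
Conserve atomic number: Z = 82 + 2, so Z = 84.
Z = 84 is polonium, so the species is Po-216.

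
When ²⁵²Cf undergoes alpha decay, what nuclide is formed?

Cm-248

Alpha decay: mass number changes by -4, atomic number by -2.
A: 252 − 4 = 248; Z: 98 − 2 = 96.
Z = 96 is curium, so the daughter is ²⁴⁸Cm.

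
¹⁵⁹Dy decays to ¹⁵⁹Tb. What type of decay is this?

beta-plus decay or electron capture

ΔA = 159 − 159 = 0; ΔZ = 65 − 66 = -1.
A is unchanged and Z drops by 1 — a proton has become a neutron (β⁺ emission or electron capture).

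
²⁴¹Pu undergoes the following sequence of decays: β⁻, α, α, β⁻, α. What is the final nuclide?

Th-229

Start: (A, Z) = (241, 94).
After β⁻: (241, 95).
After α: (237, 93).
After α: (233, 91).
After β⁻: (233, 92).
After α: (229, 90).
Z = 90 is thorium.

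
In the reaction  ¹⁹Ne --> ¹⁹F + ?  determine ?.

Conserve mass number: 19 = 19 + A, so A = 0.
Conserve atomic number: 10 = 9 + Z, so Z = 1.
A = 0 and Z = 1 is e⁺ — a positron.

positron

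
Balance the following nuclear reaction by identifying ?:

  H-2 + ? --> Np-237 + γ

Conserve mass number: 2 + A = 237 + 0, so A = 235.
Conserve atomic number: 1 + Z = 93 + 0, so Z = 92.
Z = 92 is uranium, so the species is U-235.

U-235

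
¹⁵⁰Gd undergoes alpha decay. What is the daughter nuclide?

Alpha decay: mass number changes by -4, atomic number by -2.
A: 150 − 4 = 146; Z: 64 − 2 = 62.
Z = 62 is samarium, so the daughter is ¹⁴⁶Sm.

Sm-146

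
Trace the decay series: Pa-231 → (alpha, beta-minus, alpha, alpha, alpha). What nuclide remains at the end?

Start: (A, Z) = (231, 91).
After α: (227, 89).
After β⁻: (227, 90).
After α: (223, 88).
After α: (219, 86).
After α: (215, 84).
Z = 84 is polonium.

Po-215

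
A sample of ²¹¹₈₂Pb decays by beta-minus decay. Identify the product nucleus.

Bi-211

Beta-minus decay: mass number changes by +0, atomic number by +1.
A: 211 = 211; Z: 82 + 1 = 83.
Z = 83 is bismuth, so the daughter is ²¹¹₈₃Bi.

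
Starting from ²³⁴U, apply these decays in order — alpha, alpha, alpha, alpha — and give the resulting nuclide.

Start: (A, Z) = (234, 92).
After α: (230, 90).
After α: (226, 88).
After α: (222, 86).
After α: (218, 84).
Z = 84 is polonium.

Po-218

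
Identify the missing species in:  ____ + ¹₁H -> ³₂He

deuteron

Conserve mass number: A + 1 = 3, so A = 2.
Conserve atomic number: Z + 1 = 2, so Z = 1.
A = 2 and Z = 1 is ²₁H — a deuteron.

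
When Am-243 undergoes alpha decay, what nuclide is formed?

Alpha decay: mass number changes by -4, atomic number by -2.
A: 243 − 4 = 239; Z: 95 − 2 = 93.
Z = 93 is neptunium, so the daughter is Np-239.

Np-239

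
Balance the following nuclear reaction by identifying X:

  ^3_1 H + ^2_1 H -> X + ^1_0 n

Conserve mass number: 3 + 2 = A + 1, so A = 4.
Conserve atomic number: 1 + 1 = Z + 0, so Z = 2.
A = 4 and Z = 2 is ^4_2 He — an alpha particle.

He-4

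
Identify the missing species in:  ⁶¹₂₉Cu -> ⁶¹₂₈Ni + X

positron

Conserve mass number: 61 = 61 + A, so A = 0.
Conserve atomic number: 29 = 28 + Z, so Z = 1.
A = 0 and Z = 1 is ⁰₁e — a positron.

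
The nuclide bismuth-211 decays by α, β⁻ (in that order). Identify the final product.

Pb-207

Start: (A, Z) = (211, 83).
After α: (207, 81).
After β⁻: (207, 82).
Z = 82 is lead.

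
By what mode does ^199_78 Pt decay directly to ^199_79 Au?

ΔA = 199 − 199 = 0; ΔZ = 79 − 78 = +1.
A is unchanged and Z rises by 1 — a neutron has become a proton (β⁻ decay).

beta-minus decay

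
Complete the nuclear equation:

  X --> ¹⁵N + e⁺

O-15

Conserve mass number: A = 15 + 0, so A = 15.
Conserve atomic number: Z = 7 + 1, so Z = 8.
Z = 8 is oxygen, so the species is ¹⁵O.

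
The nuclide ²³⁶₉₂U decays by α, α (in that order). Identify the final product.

Start: (A, Z) = (236, 92).
After α: (232, 90).
After α: (228, 88).
Z = 88 is radium.

Ra-228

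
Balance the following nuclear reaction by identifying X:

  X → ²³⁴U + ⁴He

Pu-238

Conserve mass number: A = 234 + 4, so A = 238.
Conserve atomic number: Z = 92 + 2, so Z = 94.
Z = 94 is plutonium, so the species is ²³⁸Pu.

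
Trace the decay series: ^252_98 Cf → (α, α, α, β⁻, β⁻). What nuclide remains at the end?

Pu-240

Start: (A, Z) = (252, 98).
After α: (248, 96).
After α: (244, 94).
After α: (240, 92).
After β⁻: (240, 93).
After β⁻: (240, 94).
Z = 94 is plutonium.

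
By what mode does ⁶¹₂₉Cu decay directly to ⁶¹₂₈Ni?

ΔA = 61 − 61 = 0; ΔZ = 28 − 29 = -1.
A is unchanged and Z drops by 1 — a proton has become a neutron (β⁺ emission or electron capture).

beta-plus decay or electron capture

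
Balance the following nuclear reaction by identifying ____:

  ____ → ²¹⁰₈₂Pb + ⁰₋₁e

Conserve mass number: A = 210 + 0, so A = 210.
Conserve atomic number: Z = 82 − 1, so Z = 81.
Z = 81 is thallium, so the species is ²¹⁰₈₁Tl.

Tl-210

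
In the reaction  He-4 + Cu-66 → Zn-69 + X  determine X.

proton

Conserve mass number: 4 + 66 = 69 + A, so A = 1.
Conserve atomic number: 2 + 29 = 30 + Z, so Z = 1.
A = 1 and Z = 1 is H-1 — a proton.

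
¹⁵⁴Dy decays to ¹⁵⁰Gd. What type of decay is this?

alpha decay

ΔA = 150 − 154 = -4; ΔZ = 64 − 66 = -2.
A drops by 4 and Z drops by 2 — the signature of alpha emission.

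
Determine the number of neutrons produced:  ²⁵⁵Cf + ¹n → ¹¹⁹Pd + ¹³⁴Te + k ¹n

3

Conserve mass number: 256 = 119 + 134 + k, so k = 256 − 253 = 3.
Check atomic number: 98 = 46 + 52 + 0 = 98. ✓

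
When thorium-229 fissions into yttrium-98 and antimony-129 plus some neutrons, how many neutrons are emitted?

2

Conserve mass number: 229 = 98 + 129 + k, so k = 229 − 227 = 2.
Check atomic number: 90 = 39 + 51 + 0 = 90. ✓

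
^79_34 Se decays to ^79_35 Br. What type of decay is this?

beta-minus decay

ΔA = 79 − 79 = 0; ΔZ = 35 − 34 = +1.
A is unchanged and Z rises by 1 — a neutron has become a proton (β⁻ decay).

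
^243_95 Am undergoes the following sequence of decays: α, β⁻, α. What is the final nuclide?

Start: (A, Z) = (243, 95).
After α: (239, 93).
After β⁻: (239, 94).
After α: (235, 92).
Z = 92 is uranium.

U-235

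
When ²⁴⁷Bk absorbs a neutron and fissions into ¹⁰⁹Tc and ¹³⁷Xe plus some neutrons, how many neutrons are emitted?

2

Conserve mass number: 248 = 109 + 137 + k, so k = 248 − 246 = 2.
Check atomic number: 97 = 43 + 54 + 0 = 97. ✓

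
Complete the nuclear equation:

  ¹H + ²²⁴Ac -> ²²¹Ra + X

Conserve mass number: 1 + 224 = 221 + A, so A = 4.
Conserve atomic number: 1 + 89 = 88 + Z, so Z = 2.
A = 4 and Z = 2 is ⁴He — an alpha particle.

alpha particle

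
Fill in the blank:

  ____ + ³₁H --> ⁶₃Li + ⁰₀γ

Conserve mass number: A + 3 = 6 + 0, so A = 3.
Conserve atomic number: Z + 1 = 3 + 0, so Z = 2.
Z = 2 is helium, so the species is ³₂He.

He-3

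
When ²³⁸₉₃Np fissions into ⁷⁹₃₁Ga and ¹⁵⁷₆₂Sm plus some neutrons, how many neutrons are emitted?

2

Conserve mass number: 238 = 79 + 157 + k, so k = 238 − 236 = 2.
Check atomic number: 93 = 31 + 62 + 0 = 93. ✓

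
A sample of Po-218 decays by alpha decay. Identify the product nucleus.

Alpha decay: mass number changes by -4, atomic number by -2.
A: 218 − 4 = 214; Z: 84 − 2 = 82.
Z = 82 is lead, so the daughter is Pb-214.

Pb-214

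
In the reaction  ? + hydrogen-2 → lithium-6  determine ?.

Conserve mass number: A + 2 = 6, so A = 4.
Conserve atomic number: Z + 1 = 3, so Z = 2.
A = 4 and Z = 2 is helium-4 — an alpha particle.

alpha particle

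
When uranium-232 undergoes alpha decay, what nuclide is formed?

Alpha decay: mass number changes by -4, atomic number by -2.
A: 232 − 4 = 228; Z: 92 − 2 = 90.
Z = 90 is thorium, so the daughter is thorium-228.

Th-228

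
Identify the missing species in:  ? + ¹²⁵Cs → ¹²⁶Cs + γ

neutron

Conserve mass number: A + 125 = 126 + 0, so A = 1.
Conserve atomic number: Z + 55 = 55 + 0, so Z = 0.
A = 1 and Z = 0 is ¹n — a neutron.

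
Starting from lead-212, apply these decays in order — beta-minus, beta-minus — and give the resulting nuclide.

Po-212

Start: (A, Z) = (212, 82).
After β⁻: (212, 83).
After β⁻: (212, 84).
Z = 84 is polonium.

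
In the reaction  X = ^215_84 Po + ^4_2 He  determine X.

Conserve mass number: A = 215 + 4, so A = 219.
Conserve atomic number: Z = 84 + 2, so Z = 86.
Z = 86 is radon, so the species is ^219_86 Rn.

Rn-219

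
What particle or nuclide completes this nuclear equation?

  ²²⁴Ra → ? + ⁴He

Conserve mass number: 224 = A + 4, so A = 220.
Conserve atomic number: 88 = Z + 2, so Z = 86.
Z = 86 is radon, so the species is ²²⁰Rn.

Rn-220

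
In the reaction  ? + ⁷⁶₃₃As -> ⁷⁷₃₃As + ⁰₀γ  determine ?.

Conserve mass number: A + 76 = 77 + 0, so A = 1.
Conserve atomic number: Z + 33 = 33 + 0, so Z = 0.
A = 1 and Z = 0 is ¹₀n — a neutron.

neutron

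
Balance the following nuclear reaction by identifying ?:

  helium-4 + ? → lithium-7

Conserve mass number: 4 + A = 7, so A = 3.
Conserve atomic number: 2 + Z = 3, so Z = 1.
A = 3 and Z = 1 is hydrogen-3 — a triton.

triton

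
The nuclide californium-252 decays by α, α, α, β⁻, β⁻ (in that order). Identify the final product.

Start: (A, Z) = (252, 98).
After α: (248, 96).
After α: (244, 94).
After α: (240, 92).
After β⁻: (240, 93).
After β⁻: (240, 94).
Z = 94 is plutonium.

Pu-240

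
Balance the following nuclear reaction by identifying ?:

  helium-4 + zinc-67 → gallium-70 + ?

Conserve mass number: 4 + 67 = 70 + A, so A = 1.
Conserve atomic number: 2 + 30 = 31 + Z, so Z = 1.
A = 1 and Z = 1 is hydrogen-1 — a proton.

proton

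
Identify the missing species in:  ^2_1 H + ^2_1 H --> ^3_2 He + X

neutron

Conserve mass number: 2 + 2 = 3 + A, so A = 1.
Conserve atomic number: 1 + 1 = 2 + Z, so Z = 0.
A = 1 and Z = 0 is ^1_0 n — a neutron.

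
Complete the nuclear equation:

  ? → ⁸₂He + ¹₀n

Conserve mass number: A = 8 + 1, so A = 9.
Conserve atomic number: Z = 2 + 0, so Z = 2.
Z = 2 is helium, so the species is ⁹₂He.

He-9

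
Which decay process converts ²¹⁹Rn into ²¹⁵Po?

ΔA = 215 − 219 = -4; ΔZ = 84 − 86 = -2.
A drops by 4 and Z drops by 2 — the signature of alpha emission.

alpha decay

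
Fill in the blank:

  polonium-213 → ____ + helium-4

Pb-209

Conserve mass number: 213 = A + 4, so A = 209.
Conserve atomic number: 84 = Z + 2, so Z = 82.
Z = 82 is lead, so the species is lead-209.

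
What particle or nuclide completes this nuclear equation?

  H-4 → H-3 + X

neutron

Conserve mass number: 4 = 3 + A, so A = 1.
Conserve atomic number: 1 = 1 + Z, so Z = 0.
A = 1 and Z = 0 is n — a neutron.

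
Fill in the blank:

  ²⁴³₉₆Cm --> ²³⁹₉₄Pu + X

Conserve mass number: 243 = 239 + A, so A = 4.
Conserve atomic number: 96 = 94 + Z, so Z = 2.
A = 4 and Z = 2 is ⁴₂He — an alpha particle.

alpha particle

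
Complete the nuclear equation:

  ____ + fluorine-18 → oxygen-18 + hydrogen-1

Conserve mass number: A + 18 = 18 + 1, so A = 1.
Conserve atomic number: Z + 9 = 8 + 1, so Z = 0.
A = 1 and Z = 0 is neutron — a neutron.

neutron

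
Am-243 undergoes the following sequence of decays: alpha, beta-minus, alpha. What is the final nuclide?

Start: (A, Z) = (243, 95).
After α: (239, 93).
After β⁻: (239, 94).
After α: (235, 92).
Z = 92 is uranium.

U-235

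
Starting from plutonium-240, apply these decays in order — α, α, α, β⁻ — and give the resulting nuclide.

Ac-228

Start: (A, Z) = (240, 94).
After α: (236, 92).
After α: (232, 90).
After α: (228, 88).
After β⁻: (228, 89).
Z = 89 is actinium.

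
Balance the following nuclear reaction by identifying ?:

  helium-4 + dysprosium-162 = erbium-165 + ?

Conserve mass number: 4 + 162 = 165 + A, so A = 1.
Conserve atomic number: 2 + 66 = 68 + Z, so Z = 0.
A = 1 and Z = 0 is neutron — a neutron.

neutron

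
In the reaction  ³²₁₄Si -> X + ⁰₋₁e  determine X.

Conserve mass number: 32 = A + 0, so A = 32.
Conserve atomic number: 14 = Z − 1, so Z = 15.
Z = 15 is phosphorus, so the species is ³²₁₅P.

P-32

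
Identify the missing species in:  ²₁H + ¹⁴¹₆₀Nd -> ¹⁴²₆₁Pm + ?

Conserve mass number: 2 + 141 = 142 + A, so A = 1.
Conserve atomic number: 1 + 60 = 61 + Z, so Z = 0.
A = 1 and Z = 0 is ¹₀n — a neutron.

neutron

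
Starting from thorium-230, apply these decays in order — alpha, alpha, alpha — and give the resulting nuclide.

Po-218

Start: (A, Z) = (230, 90).
After α: (226, 88).
After α: (222, 86).
After α: (218, 84).
Z = 84 is polonium.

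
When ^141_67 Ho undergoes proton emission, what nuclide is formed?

Proton emission: mass number changes by -1, atomic number by -1.
A: 141 − 1 = 140; Z: 67 − 1 = 66.
Z = 66 is dysprosium, so the daughter is ^140_66 Dy.

Dy-140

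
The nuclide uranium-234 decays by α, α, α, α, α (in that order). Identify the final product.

Pb-214

Start: (A, Z) = (234, 92).
After α: (230, 90).
After α: (226, 88).
After α: (222, 86).
After α: (218, 84).
After α: (214, 82).
Z = 82 is lead.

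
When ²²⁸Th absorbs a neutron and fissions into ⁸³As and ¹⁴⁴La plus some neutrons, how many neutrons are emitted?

Conserve mass number: 229 = 83 + 144 + k, so k = 229 − 227 = 2.
Check atomic number: 90 = 33 + 57 + 0 = 90. ✓

2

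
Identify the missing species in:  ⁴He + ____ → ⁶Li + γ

deuteron

Conserve mass number: 4 + A = 6 + 0, so A = 2.
Conserve atomic number: 2 + Z = 3 + 0, so Z = 1.
A = 2 and Z = 1 is ²H — a deuteron.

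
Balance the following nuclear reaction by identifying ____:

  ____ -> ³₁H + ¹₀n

Conserve mass number: A = 3 + 1, so A = 4.
Conserve atomic number: Z = 1 + 0, so Z = 1.
Z = 1 is hydrogen, so the species is ⁴₁H.

H-4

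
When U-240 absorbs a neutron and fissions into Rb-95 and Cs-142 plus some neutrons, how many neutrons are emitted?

Conserve mass number: 241 = 95 + 142 + k, so k = 241 − 237 = 4.
Check atomic number: 92 = 37 + 55 + 0 = 92. ✓

4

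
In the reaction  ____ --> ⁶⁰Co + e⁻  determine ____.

Fe-60

Conserve mass number: A = 60 + 0, so A = 60.
Conserve atomic number: Z = 27 − 1, so Z = 26.
Z = 26 is iron, so the species is ⁶⁰Fe.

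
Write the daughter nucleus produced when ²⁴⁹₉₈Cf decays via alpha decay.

Cm-245

Alpha decay: mass number changes by -4, atomic number by -2.
A: 249 − 4 = 245; Z: 98 − 2 = 96.
Z = 96 is curium, so the daughter is ²⁴⁵₉₆Cm.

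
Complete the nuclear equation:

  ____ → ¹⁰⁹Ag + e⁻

Pd-109

Conserve mass number: A = 109 + 0, so A = 109.
Conserve atomic number: Z = 47 − 1, so Z = 46.
Z = 46 is palladium, so the species is ¹⁰⁹Pd.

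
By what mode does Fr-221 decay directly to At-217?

alpha decay

ΔA = 217 − 221 = -4; ΔZ = 85 − 87 = -2.
A drops by 4 and Z drops by 2 — the signature of alpha emission.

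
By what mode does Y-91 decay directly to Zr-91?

ΔA = 91 − 91 = 0; ΔZ = 40 − 39 = +1.
A is unchanged and Z rises by 1 — a neutron has become a proton (β⁻ decay).

beta-minus decay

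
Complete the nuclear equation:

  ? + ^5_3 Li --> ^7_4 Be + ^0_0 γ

deuteron

Conserve mass number: A + 5 = 7 + 0, so A = 2.
Conserve atomic number: Z + 3 = 4 + 0, so Z = 1.
A = 2 and Z = 1 is ^2_1 H — a deuteron.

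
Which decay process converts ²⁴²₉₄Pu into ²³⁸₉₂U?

ΔA = 238 − 242 = -4; ΔZ = 92 − 94 = -2.
A drops by 4 and Z drops by 2 — the signature of alpha emission.

alpha decay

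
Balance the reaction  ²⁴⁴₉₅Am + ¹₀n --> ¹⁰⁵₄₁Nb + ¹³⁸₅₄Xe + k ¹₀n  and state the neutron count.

Conserve mass number: 245 = 105 + 138 + k, so k = 245 − 243 = 2.
Check atomic number: 95 = 41 + 54 + 0 = 95. ✓

2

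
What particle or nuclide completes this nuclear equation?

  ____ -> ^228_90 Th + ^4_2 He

U-232

Conserve mass number: A = 228 + 4, so A = 232.
Conserve atomic number: Z = 90 + 2, so Z = 92.
Z = 92 is uranium, so the species is ^232_92 U.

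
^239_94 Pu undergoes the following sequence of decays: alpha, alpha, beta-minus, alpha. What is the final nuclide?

Ac-227

Start: (A, Z) = (239, 94).
After α: (235, 92).
After α: (231, 90).
After β⁻: (231, 91).
After α: (227, 89).
Z = 89 is actinium.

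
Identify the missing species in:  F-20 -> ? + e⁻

Ne-20

Conserve mass number: 20 = A + 0, so A = 20.
Conserve atomic number: 9 = Z − 1, so Z = 10.
Z = 10 is neon, so the species is Ne-20.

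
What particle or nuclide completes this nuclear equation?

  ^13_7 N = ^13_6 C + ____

positron

Conserve mass number: 13 = 13 + A, so A = 0.
Conserve atomic number: 7 = 6 + Z, so Z = 1.
A = 0 and Z = 1 is ^0_1 e — a positron.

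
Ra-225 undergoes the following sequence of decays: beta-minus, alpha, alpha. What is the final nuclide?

At-217

Start: (A, Z) = (225, 88).
After β⁻: (225, 89).
After α: (221, 87).
After α: (217, 85).
Z = 85 is astatine.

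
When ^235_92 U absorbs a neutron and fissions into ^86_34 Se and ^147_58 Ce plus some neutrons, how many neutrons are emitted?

Conserve mass number: 236 = 86 + 147 + k, so k = 236 − 233 = 3.
Check atomic number: 92 = 34 + 58 + 0 = 92. ✓

3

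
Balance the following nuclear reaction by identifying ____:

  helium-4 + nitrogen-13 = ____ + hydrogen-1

Conserve mass number: 4 + 13 = A + 1, so A = 16.
Conserve atomic number: 2 + 7 = Z + 1, so Z = 8.
Z = 8 is oxygen, so the species is oxygen-16.

O-16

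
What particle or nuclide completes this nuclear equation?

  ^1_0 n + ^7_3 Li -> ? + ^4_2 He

H-4

Conserve mass number: 1 + 7 = A + 4, so A = 4.
Conserve atomic number: 0 + 3 = Z + 2, so Z = 1.
Z = 1 is hydrogen, so the species is ^4_1 H.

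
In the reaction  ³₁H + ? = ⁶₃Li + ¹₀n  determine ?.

Conserve mass number: 3 + A = 6 + 1, so A = 4.
Conserve atomic number: 1 + Z = 3 + 0, so Z = 2.
A = 4 and Z = 2 is ⁴₂He — an alpha particle.

alpha particle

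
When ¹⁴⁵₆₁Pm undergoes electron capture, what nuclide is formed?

Nd-145

Electron capture: mass number changes by +0, atomic number by -1.
A: 145 = 145; Z: 61 − 1 = 60.
Z = 60 is neodymium, so the daughter is ¹⁴⁵₆₀Nd.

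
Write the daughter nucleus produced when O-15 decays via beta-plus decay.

Beta-plus decay: mass number changes by +0, atomic number by -1.
A: 15 = 15; Z: 8 − 1 = 7.
Z = 7 is nitrogen, so the daughter is N-15.

N-15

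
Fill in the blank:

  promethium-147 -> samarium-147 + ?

Conserve mass number: 147 = 147 + A, so A = 0.
Conserve atomic number: 61 = 62 + Z, so Z = -1.
A = 0 and Z = -1 is e⁻ — a beta-minus particle.

beta-minus particle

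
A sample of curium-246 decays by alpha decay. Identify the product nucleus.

Alpha decay: mass number changes by -4, atomic number by -2.
A: 246 − 4 = 242; Z: 96 − 2 = 94.
Z = 94 is plutonium, so the daughter is plutonium-242.

Pu-242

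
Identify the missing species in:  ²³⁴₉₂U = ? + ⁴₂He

Th-230

Conserve mass number: 234 = A + 4, so A = 230.
Conserve atomic number: 92 = Z + 2, so Z = 90.
Z = 90 is thorium, so the species is ²³⁰₉₀Th.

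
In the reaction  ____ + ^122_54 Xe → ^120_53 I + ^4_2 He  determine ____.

Conserve mass number: A + 122 = 120 + 4, so A = 2.
Conserve atomic number: Z + 54 = 53 + 2, so Z = 1.
A = 2 and Z = 1 is ^2_1 H — a deuteron.

deuteron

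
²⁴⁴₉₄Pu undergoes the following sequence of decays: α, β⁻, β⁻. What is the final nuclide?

Pu-240

Start: (A, Z) = (244, 94).
After α: (240, 92).
After β⁻: (240, 93).
After β⁻: (240, 94).
Z = 94 is plutonium.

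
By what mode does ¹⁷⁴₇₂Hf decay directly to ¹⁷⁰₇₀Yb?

ΔA = 170 − 174 = -4; ΔZ = 70 − 72 = -2.
A drops by 4 and Z drops by 2 — the signature of alpha emission.

alpha decay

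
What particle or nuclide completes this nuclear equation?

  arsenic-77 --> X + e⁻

Se-77

Conserve mass number: 77 = A + 0, so A = 77.
Conserve atomic number: 33 = Z − 1, so Z = 34.
Z = 34 is selenium, so the species is selenium-77.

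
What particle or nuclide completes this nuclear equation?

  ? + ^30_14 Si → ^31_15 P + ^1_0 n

deuteron

Conserve mass number: A + 30 = 31 + 1, so A = 2.
Conserve atomic number: Z + 14 = 15 + 0, so Z = 1.
A = 2 and Z = 1 is ^2_1 H — a deuteron.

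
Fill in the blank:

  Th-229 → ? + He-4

Ra-225

Conserve mass number: 229 = A + 4, so A = 225.
Conserve atomic number: 90 = Z + 2, so Z = 88.
Z = 88 is radium, so the species is Ra-225.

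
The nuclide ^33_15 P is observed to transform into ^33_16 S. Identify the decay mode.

beta-minus decay

ΔA = 33 − 33 = 0; ΔZ = 16 − 15 = +1.
A is unchanged and Z rises by 1 — a neutron has become a proton (β⁻ decay).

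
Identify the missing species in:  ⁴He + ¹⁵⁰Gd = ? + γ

Conserve mass number: 4 + 150 = A + 0, so A = 154.
Conserve atomic number: 2 + 64 = Z + 0, so Z = 66.
Z = 66 is dysprosium, so the species is ¹⁵⁴Dy.

Dy-154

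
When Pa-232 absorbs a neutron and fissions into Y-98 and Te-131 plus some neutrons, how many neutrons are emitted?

4

Conserve mass number: 233 = 98 + 131 + k, so k = 233 − 229 = 4.
Check atomic number: 91 = 39 + 52 + 0 = 91. ✓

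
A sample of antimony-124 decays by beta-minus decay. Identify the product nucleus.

Beta-minus decay: mass number changes by +0, atomic number by +1.
A: 124 = 124; Z: 51 + 1 = 52.
Z = 52 is tellurium, so the daughter is tellurium-124.

Te-124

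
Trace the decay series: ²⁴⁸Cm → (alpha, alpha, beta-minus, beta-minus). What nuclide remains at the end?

Start: (A, Z) = (248, 96).
After α: (244, 94).
After α: (240, 92).
After β⁻: (240, 93).
After β⁻: (240, 94).
Z = 94 is plutonium.

Pu-240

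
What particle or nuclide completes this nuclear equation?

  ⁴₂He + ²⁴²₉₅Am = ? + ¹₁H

Conserve mass number: 4 + 242 = A + 1, so A = 245.
Conserve atomic number: 2 + 95 = Z + 1, so Z = 96.
Z = 96 is curium, so the species is ²⁴⁵₉₆Cm.

Cm-245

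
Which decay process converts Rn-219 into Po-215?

alpha decay

ΔA = 215 − 219 = -4; ΔZ = 84 − 86 = -2.
A drops by 4 and Z drops by 2 — the signature of alpha emission.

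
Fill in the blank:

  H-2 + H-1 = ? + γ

He-3

Conserve mass number: 2 + 1 = A + 0, so A = 3.
Conserve atomic number: 1 + 1 = Z + 0, so Z = 2.
Z = 2 is helium, so the species is He-3.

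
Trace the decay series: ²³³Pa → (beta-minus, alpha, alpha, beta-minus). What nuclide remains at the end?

Ac-225

Start: (A, Z) = (233, 91).
After β⁻: (233, 92).
After α: (229, 90).
After α: (225, 88).
After β⁻: (225, 89).
Z = 89 is actinium.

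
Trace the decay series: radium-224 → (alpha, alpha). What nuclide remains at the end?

Start: (A, Z) = (224, 88).
After α: (220, 86).
After α: (216, 84).
Z = 84 is polonium.

Po-216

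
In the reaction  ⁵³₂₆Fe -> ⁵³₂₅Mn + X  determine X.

Conserve mass number: 53 = 53 + A, so A = 0.
Conserve atomic number: 26 = 25 + Z, so Z = 1.
A = 0 and Z = 1 is ⁰₁e — a positron.

positron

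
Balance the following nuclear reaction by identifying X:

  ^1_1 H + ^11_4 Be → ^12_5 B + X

Conserve mass number: 1 + 11 = 12 + A, so A = 0.
Conserve atomic number: 1 + 4 = 5 + Z, so Z = 0.
A = 0 and Z = 0 is ^0_0 γ — a gamma ray.

gamma ray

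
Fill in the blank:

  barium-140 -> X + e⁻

La-140

Conserve mass number: 140 = A + 0, so A = 140.
Conserve atomic number: 56 = Z − 1, so Z = 57.
Z = 57 is lanthanum, so the species is lanthanum-140.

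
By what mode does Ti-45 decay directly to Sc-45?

ΔA = 45 − 45 = 0; ΔZ = 21 − 22 = -1.
A is unchanged and Z drops by 1 — a proton has become a neutron (β⁺ emission or electron capture).

beta-plus decay or electron capture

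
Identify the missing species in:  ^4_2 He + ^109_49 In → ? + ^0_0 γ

Sb-113

Conserve mass number: 4 + 109 = A + 0, so A = 113.
Conserve atomic number: 2 + 49 = Z + 0, so Z = 51.
Z = 51 is antimony, so the species is ^113_51 Sb.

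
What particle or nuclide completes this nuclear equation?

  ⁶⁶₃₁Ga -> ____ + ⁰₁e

Conserve mass number: 66 = A + 0, so A = 66.
Conserve atomic number: 31 = Z + 1, so Z = 30.
Z = 30 is zinc, so the species is ⁶⁶₃₀Zn.

Zn-66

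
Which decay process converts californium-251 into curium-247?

ΔA = 247 − 251 = -4; ΔZ = 96 − 98 = -2.
A drops by 4 and Z drops by 2 — the signature of alpha emission.

alpha decay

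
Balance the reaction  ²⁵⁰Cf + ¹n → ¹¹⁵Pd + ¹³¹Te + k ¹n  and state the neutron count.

Conserve mass number: 251 = 115 + 131 + k, so k = 251 − 246 = 5.
Check atomic number: 98 = 46 + 52 + 0 = 98. ✓

5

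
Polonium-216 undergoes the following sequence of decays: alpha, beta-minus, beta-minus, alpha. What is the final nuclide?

Pb-208

Start: (A, Z) = (216, 84).
After α: (212, 82).
After β⁻: (212, 83).
After β⁻: (212, 84).
After α: (208, 82).
Z = 82 is lead.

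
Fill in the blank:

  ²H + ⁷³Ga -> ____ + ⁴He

Conserve mass number: 2 + 73 = A + 4, so A = 71.
Conserve atomic number: 1 + 31 = Z + 2, so Z = 30.
Z = 30 is zinc, so the species is ⁷¹Zn.

Zn-71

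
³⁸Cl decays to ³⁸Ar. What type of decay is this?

ΔA = 38 − 38 = 0; ΔZ = 18 − 17 = +1.
A is unchanged and Z rises by 1 — a neutron has become a proton (β⁻ decay).

beta-minus decay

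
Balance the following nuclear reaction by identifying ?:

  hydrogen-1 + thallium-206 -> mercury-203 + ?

Conserve mass number: 1 + 206 = 203 + A, so A = 4.
Conserve atomic number: 1 + 81 = 80 + Z, so Z = 2.
A = 4 and Z = 2 is helium-4 — an alpha particle.

alpha particle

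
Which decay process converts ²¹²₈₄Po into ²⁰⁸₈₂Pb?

alpha decay

ΔA = 208 − 212 = -4; ΔZ = 82 − 84 = -2.
A drops by 4 and Z drops by 2 — the signature of alpha emission.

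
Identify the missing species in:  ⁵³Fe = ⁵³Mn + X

positron

Conserve mass number: 53 = 53 + A, so A = 0.
Conserve atomic number: 26 = 25 + Z, so Z = 1.
A = 0 and Z = 1 is e⁺ — a positron.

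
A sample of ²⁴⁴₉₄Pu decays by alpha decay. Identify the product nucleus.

U-240

Alpha decay: mass number changes by -4, atomic number by -2.
A: 244 − 4 = 240; Z: 94 − 2 = 92.
Z = 92 is uranium, so the daughter is ²⁴⁰₉₂U.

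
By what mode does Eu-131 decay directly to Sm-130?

proton emission

ΔA = 130 − 131 = -1; ΔZ = 62 − 63 = -1.
A drops by 1 and Z drops by 1 — a proton was emitted.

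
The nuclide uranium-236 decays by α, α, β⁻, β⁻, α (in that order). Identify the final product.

Start: (A, Z) = (236, 92).
After α: (232, 90).
After α: (228, 88).
After β⁻: (228, 89).
After β⁻: (228, 90).
After α: (224, 88).
Z = 88 is radium.

Ra-224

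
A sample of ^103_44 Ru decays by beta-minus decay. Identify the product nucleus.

Rh-103

Beta-minus decay: mass number changes by +0, atomic number by +1.
A: 103 = 103; Z: 44 + 1 = 45.
Z = 45 is rhodium, so the daughter is ^103_45 Rh.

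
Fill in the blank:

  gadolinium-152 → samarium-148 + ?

Conserve mass number: 152 = 148 + A, so A = 4.
Conserve atomic number: 64 = 62 + Z, so Z = 2.
A = 4 and Z = 2 is helium-4 — an alpha particle.

alpha particle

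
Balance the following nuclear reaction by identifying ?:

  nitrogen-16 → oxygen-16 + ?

Conserve mass number: 16 = 16 + A, so A = 0.
Conserve atomic number: 7 = 8 + Z, so Z = -1.
A = 0 and Z = -1 is e⁻ — a beta-minus particle.

beta-minus particle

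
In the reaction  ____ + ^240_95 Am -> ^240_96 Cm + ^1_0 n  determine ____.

proton

Conserve mass number: A + 240 = 240 + 1, so A = 1.
Conserve atomic number: Z + 95 = 96 + 0, so Z = 1.
A = 1 and Z = 1 is ^1_1 H — a proton.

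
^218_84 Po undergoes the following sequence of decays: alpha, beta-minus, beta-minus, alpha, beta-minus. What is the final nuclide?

Start: (A, Z) = (218, 84).
After α: (214, 82).
After β⁻: (214, 83).
After β⁻: (214, 84).
After α: (210, 82).
After β⁻: (210, 83).
Z = 83 is bismuth.

Bi-210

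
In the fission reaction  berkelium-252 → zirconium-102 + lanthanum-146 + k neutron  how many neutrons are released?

4

Conserve mass number: 252 = 102 + 146 + k, so k = 252 − 248 = 4.
Check atomic number: 97 = 40 + 57 + 0 = 97. ✓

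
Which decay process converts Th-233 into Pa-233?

beta-minus decay

ΔA = 233 − 233 = 0; ΔZ = 91 − 90 = +1.
A is unchanged and Z rises by 1 — a neutron has become a proton (β⁻ decay).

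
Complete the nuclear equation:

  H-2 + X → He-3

proton

Conserve mass number: 2 + A = 3, so A = 1.
Conserve atomic number: 1 + Z = 2, so Z = 1.
A = 1 and Z = 1 is H-1 — a proton.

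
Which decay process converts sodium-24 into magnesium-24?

ΔA = 24 − 24 = 0; ΔZ = 12 − 11 = +1.
A is unchanged and Z rises by 1 — a neutron has become a proton (β⁻ decay).

beta-minus decay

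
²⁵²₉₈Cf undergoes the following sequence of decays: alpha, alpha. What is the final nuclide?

Start: (A, Z) = (252, 98).
After α: (248, 96).
After α: (244, 94).
Z = 94 is plutonium.

Pu-244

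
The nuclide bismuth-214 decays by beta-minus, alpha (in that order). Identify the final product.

Start: (A, Z) = (214, 83).
After β⁻: (214, 84).
After α: (210, 82).
Z = 82 is lead.

Pb-210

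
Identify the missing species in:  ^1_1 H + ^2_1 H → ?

He-3

Conserve mass number: 1 + 2 = A, so A = 3.
Conserve atomic number: 1 + 1 = Z, so Z = 2.
Z = 2 is helium, so the species is ^3_2 He.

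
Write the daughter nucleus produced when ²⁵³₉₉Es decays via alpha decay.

Bk-249

Alpha decay: mass number changes by -4, atomic number by -2.
A: 253 − 4 = 249; Z: 99 − 2 = 97.
Z = 97 is berkelium, so the daughter is ²⁴⁹₉₇Bk.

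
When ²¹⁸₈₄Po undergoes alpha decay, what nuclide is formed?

Alpha decay: mass number changes by -4, atomic number by -2.
A: 218 − 4 = 214; Z: 84 − 2 = 82.
Z = 82 is lead, so the daughter is ²¹⁴₈₂Pb.

Pb-214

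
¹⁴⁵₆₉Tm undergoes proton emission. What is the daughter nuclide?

Er-144

Proton emission: mass number changes by -1, atomic number by -1.
A: 145 − 1 = 144; Z: 69 − 1 = 68.
Z = 68 is erbium, so the daughter is ¹⁴⁴₆₈Er.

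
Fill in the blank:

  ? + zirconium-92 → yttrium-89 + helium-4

proton

Conserve mass number: A + 92 = 89 + 4, so A = 1.
Conserve atomic number: Z + 40 = 39 + 2, so Z = 1.
A = 1 and Z = 1 is hydrogen-1 — a proton.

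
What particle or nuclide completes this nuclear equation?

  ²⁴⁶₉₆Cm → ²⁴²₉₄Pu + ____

Conserve mass number: 246 = 242 + A, so A = 4.
Conserve atomic number: 96 = 94 + Z, so Z = 2.
A = 4 and Z = 2 is ⁴₂He — an alpha particle.

alpha particle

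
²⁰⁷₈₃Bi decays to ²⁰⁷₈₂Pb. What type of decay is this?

beta-plus decay or electron capture

ΔA = 207 − 207 = 0; ΔZ = 82 − 83 = -1.
A is unchanged and Z drops by 1 — a proton has become a neutron (β⁺ emission or electron capture).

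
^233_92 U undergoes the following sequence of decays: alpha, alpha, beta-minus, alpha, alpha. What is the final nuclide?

Start: (A, Z) = (233, 92).
After α: (229, 90).
After α: (225, 88).
After β⁻: (225, 89).
After α: (221, 87).
After α: (217, 85).
Z = 85 is astatine.

At-217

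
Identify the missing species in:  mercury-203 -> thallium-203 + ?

Conserve mass number: 203 = 203 + A, so A = 0.
Conserve atomic number: 80 = 81 + Z, so Z = -1.
A = 0 and Z = -1 is e⁻ — a beta-minus particle.

beta-minus particle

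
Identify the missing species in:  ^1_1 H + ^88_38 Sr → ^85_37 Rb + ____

alpha particle

Conserve mass number: 1 + 88 = 85 + A, so A = 4.
Conserve atomic number: 1 + 38 = 37 + Z, so Z = 2.
A = 4 and Z = 2 is ^4_2 He — an alpha particle.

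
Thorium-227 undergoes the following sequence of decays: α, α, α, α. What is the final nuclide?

Pb-211

Start: (A, Z) = (227, 90).
After α: (223, 88).
After α: (219, 86).
After α: (215, 84).
After α: (211, 82).
Z = 82 is lead.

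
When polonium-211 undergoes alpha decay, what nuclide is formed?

Pb-207

Alpha decay: mass number changes by -4, atomic number by -2.
A: 211 − 4 = 207; Z: 84 − 2 = 82.
Z = 82 is lead, so the daughter is lead-207.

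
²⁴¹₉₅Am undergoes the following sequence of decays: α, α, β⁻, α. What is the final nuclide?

Start: (A, Z) = (241, 95).
After α: (237, 93).
After α: (233, 91).
After β⁻: (233, 92).
After α: (229, 90).
Z = 90 is thorium.

Th-229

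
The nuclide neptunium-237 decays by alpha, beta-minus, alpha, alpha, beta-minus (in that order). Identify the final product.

Ac-225

Start: (A, Z) = (237, 93).
After α: (233, 91).
After β⁻: (233, 92).
After α: (229, 90).
After α: (225, 88).
After β⁻: (225, 89).
Z = 89 is actinium.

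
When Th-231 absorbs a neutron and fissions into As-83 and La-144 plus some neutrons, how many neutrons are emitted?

Conserve mass number: 232 = 83 + 144 + k, so k = 232 − 227 = 5.
Check atomic number: 90 = 33 + 57 + 0 = 90. ✓

5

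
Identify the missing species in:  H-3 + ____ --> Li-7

alpha particle

Conserve mass number: 3 + A = 7, so A = 4.
Conserve atomic number: 1 + Z = 3, so Z = 2.
A = 4 and Z = 2 is He-4 — an alpha particle.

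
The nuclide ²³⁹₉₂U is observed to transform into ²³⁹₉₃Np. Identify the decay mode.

beta-minus decay

ΔA = 239 − 239 = 0; ΔZ = 93 − 92 = +1.
A is unchanged and Z rises by 1 — a neutron has become a proton (β⁻ decay).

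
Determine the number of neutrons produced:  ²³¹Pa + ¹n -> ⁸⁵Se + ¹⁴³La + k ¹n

Conserve mass number: 232 = 85 + 143 + k, so k = 232 − 228 = 4.
Check atomic number: 91 = 34 + 57 + 0 = 91. ✓

4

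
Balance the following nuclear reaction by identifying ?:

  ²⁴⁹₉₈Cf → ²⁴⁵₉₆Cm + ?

Conserve mass number: 249 = 245 + A, so A = 4.
Conserve atomic number: 98 = 96 + Z, so Z = 2.
A = 4 and Z = 2 is ⁴₂He — an alpha particle.

alpha particle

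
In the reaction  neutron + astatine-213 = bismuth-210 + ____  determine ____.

alpha particle

Conserve mass number: 1 + 213 = 210 + A, so A = 4.
Conserve atomic number: 0 + 85 = 83 + Z, so Z = 2.
A = 4 and Z = 2 is helium-4 — an alpha particle.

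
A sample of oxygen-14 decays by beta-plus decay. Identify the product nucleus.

N-14

Beta-plus decay: mass number changes by +0, atomic number by -1.
A: 14 = 14; Z: 8 − 1 = 7.
Z = 7 is nitrogen, so the daughter is nitrogen-14.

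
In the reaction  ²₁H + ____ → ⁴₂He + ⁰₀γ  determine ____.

deuteron

Conserve mass number: 2 + A = 4 + 0, so A = 2.
Conserve atomic number: 1 + Z = 2 + 0, so Z = 1.
A = 2 and Z = 1 is ²₁H — a deuteron.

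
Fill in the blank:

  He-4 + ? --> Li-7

triton

Conserve mass number: 4 + A = 7, so A = 3.
Conserve atomic number: 2 + Z = 3, so Z = 1.
A = 3 and Z = 1 is H-3 — a triton.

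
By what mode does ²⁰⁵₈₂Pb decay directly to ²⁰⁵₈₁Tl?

ΔA = 205 − 205 = 0; ΔZ = 81 − 82 = -1.
A is unchanged and Z drops by 1 — a proton has become a neutron (β⁺ emission or electron capture).

beta-plus decay or electron capture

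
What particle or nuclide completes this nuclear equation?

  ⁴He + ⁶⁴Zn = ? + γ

Conserve mass number: 4 + 64 = A + 0, so A = 68.
Conserve atomic number: 2 + 30 = Z + 0, so Z = 32.
Z = 32 is germanium, so the species is ⁶⁸Ge.

Ge-68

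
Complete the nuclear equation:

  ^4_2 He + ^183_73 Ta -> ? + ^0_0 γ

Conserve mass number: 4 + 183 = A + 0, so A = 187.
Conserve atomic number: 2 + 73 = Z + 0, so Z = 75.
Z = 75 is rhenium, so the species is ^187_75 Re.

Re-187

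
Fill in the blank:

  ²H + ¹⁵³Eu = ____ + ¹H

Eu-154

Conserve mass number: 2 + 153 = A + 1, so A = 154.
Conserve atomic number: 1 + 63 = Z + 1, so Z = 63.
Z = 63 is europium, so the species is ¹⁵⁴Eu.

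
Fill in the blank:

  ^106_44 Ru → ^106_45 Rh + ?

beta-minus particle

Conserve mass number: 106 = 106 + A, so A = 0.
Conserve atomic number: 44 = 45 + Z, so Z = -1.
A = 0 and Z = -1 is ^0_-1 e — a beta-minus particle.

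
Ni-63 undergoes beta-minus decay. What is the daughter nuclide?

Cu-63

Beta-minus decay: mass number changes by +0, atomic number by +1.
A: 63 = 63; Z: 28 + 1 = 29.
Z = 29 is copper, so the daughter is Cu-63.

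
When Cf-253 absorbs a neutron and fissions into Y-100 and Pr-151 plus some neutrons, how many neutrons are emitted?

3

Conserve mass number: 254 = 100 + 151 + k, so k = 254 − 251 = 3.
Check atomic number: 98 = 39 + 59 + 0 = 98. ✓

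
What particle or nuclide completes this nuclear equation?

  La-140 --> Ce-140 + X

Conserve mass number: 140 = 140 + A, so A = 0.
Conserve atomic number: 57 = 58 + Z, so Z = -1.
A = 0 and Z = -1 is e⁻ — a beta-minus particle.

beta-minus particle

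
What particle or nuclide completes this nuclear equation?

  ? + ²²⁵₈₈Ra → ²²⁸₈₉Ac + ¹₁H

alpha particle

Conserve mass number: A + 225 = 228 + 1, so A = 4.
Conserve atomic number: Z + 88 = 89 + 1, so Z = 2.
A = 4 and Z = 2 is ⁴₂He — an alpha particle.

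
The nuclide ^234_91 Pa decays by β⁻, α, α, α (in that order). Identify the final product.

Rn-222

Start: (A, Z) = (234, 91).
After β⁻: (234, 92).
After α: (230, 90).
After α: (226, 88).
After α: (222, 86).
Z = 86 is radon.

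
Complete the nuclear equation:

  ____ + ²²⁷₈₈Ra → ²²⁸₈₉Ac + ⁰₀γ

Conserve mass number: A + 227 = 228 + 0, so A = 1.
Conserve atomic number: Z + 88 = 89 + 0, so Z = 1.
A = 1 and Z = 1 is ¹₁H — a proton.

proton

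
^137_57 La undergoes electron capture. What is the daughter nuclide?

Ba-137

Electron capture: mass number changes by +0, atomic number by -1.
A: 137 = 137; Z: 57 − 1 = 56.
Z = 56 is barium, so the daughter is ^137_56 Ba.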